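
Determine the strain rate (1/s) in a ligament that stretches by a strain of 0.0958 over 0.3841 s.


strain_rate = delta_strain / delta_t
strain_rate = 0.0958 / 0.3841
strain_rate = 0.2494


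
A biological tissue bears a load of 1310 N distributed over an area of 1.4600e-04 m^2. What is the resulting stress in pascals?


stress = F / A
stress = 1310 / 1.4600e-04
stress = 8.9726e+06


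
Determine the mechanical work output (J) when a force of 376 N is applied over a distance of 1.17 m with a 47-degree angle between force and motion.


W = F * d * cos(theta)
theta = 47 deg = 0.8203 rad
cos(theta) = 0.6820
W = 376 * 1.17 * 0.6820
W = 300.0247


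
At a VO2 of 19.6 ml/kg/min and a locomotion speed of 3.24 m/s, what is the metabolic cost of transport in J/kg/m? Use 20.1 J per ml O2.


Power per kg = VO2 * 20.1 / 60
Power per kg = 19.6 * 20.1 / 60 = 6.5660 W/kg
Cost = power_per_kg / speed
Cost = 6.5660 / 3.24
Cost = 2.0265


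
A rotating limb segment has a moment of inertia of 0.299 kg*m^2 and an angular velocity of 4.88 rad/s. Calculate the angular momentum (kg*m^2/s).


L = I * omega
L = 0.299 * 4.88
L = 1.4591


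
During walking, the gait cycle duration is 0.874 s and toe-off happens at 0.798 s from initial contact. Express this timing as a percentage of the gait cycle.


pct = (event_time / cycle_time) * 100
pct = (0.798 / 0.874) * 100
ratio = 0.9130
pct = 91.3043


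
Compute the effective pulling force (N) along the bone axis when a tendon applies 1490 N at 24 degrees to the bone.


F_eff = F_tendon * cos(theta)
theta = 24 deg = 0.4189 rad
cos(theta) = 0.9135
F_eff = 1490 * 0.9135
F_eff = 1361.1827


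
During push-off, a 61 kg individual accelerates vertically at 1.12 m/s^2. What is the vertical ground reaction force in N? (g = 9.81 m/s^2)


GRF = m * (g + a)
GRF = 61 * (9.81 + 1.12)
GRF = 61 * 10.9300
GRF = 666.7300


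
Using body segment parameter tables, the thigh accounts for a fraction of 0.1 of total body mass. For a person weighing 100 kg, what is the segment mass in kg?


m_segment = body_mass * fraction
m_segment = 100 * 0.1
m_segment = 10.0000


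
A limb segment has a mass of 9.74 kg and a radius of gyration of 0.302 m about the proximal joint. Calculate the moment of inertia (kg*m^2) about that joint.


I = m * k^2
I = 9.74 * 0.302^2
k^2 = 0.0912
I = 0.8883


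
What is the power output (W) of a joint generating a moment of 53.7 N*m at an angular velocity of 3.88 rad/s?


P = M * omega
P = 53.7 * 3.88
P = 208.3560


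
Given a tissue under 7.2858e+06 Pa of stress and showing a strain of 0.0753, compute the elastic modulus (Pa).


E = stress / strain
E = 7.2858e+06 / 0.0753
E = 9.6757e+07


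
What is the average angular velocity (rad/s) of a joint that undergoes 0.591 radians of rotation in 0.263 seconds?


omega = delta_theta / delta_t
omega = 0.591 / 0.263
omega = 2.2471


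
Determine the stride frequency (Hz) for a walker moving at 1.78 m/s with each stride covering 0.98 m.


f = v / stride_length
f = 1.78 / 0.98
f = 1.8163


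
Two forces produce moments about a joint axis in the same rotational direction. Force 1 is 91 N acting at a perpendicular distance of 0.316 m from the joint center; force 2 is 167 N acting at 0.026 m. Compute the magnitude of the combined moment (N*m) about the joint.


M = F1 * d1 + F2 * d2
M = 91 * 0.316 + 167 * 0.026
M = 28.7560 + 4.3420
M = 33.0980


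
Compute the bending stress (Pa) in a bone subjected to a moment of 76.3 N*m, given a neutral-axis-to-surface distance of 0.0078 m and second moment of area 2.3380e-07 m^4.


sigma = M * c / I
sigma = 76.3 * 0.0078 / 2.3380e-07
M * c = 0.5951
sigma = 2.5455e+06


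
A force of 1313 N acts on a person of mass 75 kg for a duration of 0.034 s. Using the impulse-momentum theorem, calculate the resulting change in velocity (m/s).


J = F * dt = 1313 * 0.034 = 44.6420 N*s
delta_v = J / m
delta_v = 44.6420 / 75
delta_v = 0.5952


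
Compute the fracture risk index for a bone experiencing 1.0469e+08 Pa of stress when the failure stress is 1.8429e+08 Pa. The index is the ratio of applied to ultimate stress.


FRI = applied / ultimate
FRI = 1.0469e+08 / 1.8429e+08
FRI = 0.5681


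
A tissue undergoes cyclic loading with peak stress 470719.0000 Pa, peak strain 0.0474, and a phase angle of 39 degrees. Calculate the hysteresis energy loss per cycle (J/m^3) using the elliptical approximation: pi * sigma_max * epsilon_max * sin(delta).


E_loss = pi * sigma_max * epsilon_max * sin(delta)
delta = 39 deg = 0.6807 rad
sin(delta) = 0.6293
E_loss = pi * 470719.0000 * 0.0474 * 0.6293
E_loss = 44112.5076


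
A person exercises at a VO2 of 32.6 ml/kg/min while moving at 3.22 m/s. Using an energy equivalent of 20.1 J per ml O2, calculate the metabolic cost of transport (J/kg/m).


Power per kg = VO2 * 20.1 / 60
Power per kg = 32.6 * 20.1 / 60 = 10.9210 W/kg
Cost = power_per_kg / speed
Cost = 10.9210 / 3.22
Cost = 3.3916


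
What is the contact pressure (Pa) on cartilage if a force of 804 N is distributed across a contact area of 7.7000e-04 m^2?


P = F / A
P = 804 / 7.7000e-04
P = 1.0442e+06


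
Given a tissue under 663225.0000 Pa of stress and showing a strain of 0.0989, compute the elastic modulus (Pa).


E = stress / strain
E = 663225.0000 / 0.0989
E = 6.7060e+06


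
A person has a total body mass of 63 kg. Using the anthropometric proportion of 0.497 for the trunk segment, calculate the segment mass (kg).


m_segment = body_mass * fraction
m_segment = 63 * 0.497
m_segment = 31.3110


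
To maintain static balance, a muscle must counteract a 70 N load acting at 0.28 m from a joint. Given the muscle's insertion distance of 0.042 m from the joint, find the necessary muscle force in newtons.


F_muscle = W * d_load / d_muscle
F_muscle = 70 * 0.28 / 0.042
Numerator = 19.6000
F_muscle = 466.6667


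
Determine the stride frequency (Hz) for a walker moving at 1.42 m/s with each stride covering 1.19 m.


f = v / stride_length
f = 1.42 / 1.19
f = 1.1933


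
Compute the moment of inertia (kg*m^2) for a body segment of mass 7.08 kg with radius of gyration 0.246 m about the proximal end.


I = m * k^2
I = 7.08 * 0.246^2
k^2 = 0.0605
I = 0.4285


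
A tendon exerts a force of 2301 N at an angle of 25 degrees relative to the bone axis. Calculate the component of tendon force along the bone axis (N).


F_eff = F_tendon * cos(theta)
theta = 25 deg = 0.4363 rad
cos(theta) = 0.9063
F_eff = 2301 * 0.9063
F_eff = 2085.4142


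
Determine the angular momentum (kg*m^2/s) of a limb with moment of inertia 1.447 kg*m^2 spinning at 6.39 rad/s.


L = I * omega
L = 1.447 * 6.39
L = 9.2463


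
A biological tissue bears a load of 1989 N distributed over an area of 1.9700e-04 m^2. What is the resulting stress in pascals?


stress = F / A
stress = 1989 / 1.9700e-04
stress = 1.0096e+07


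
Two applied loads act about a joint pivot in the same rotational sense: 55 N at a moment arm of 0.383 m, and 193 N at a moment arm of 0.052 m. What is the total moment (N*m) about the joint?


M = F1 * d1 + F2 * d2
M = 55 * 0.383 + 193 * 0.052
M = 21.0650 + 10.0360
M = 31.1010


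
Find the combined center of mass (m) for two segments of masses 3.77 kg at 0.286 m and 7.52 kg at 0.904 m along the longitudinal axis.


COM = (m1*x1 + m2*x2) / (m1 + m2)
COM = (3.77*0.286 + 7.52*0.904) / (3.77 + 7.52)
Numerator = 7.8763
Denominator = 11.2900
COM = 0.6976


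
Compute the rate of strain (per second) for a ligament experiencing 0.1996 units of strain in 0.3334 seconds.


strain_rate = delta_strain / delta_t
strain_rate = 0.1996 / 0.3334
strain_rate = 0.5987


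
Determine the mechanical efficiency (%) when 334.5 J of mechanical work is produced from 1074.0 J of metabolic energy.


eta = (W_mech / E_meta) * 100
eta = (334.5 / 1074.0) * 100
ratio = 0.3115
eta = 31.1453


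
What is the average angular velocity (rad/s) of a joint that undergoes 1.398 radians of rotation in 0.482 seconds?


omega = delta_theta / delta_t
omega = 1.398 / 0.482
omega = 2.9004


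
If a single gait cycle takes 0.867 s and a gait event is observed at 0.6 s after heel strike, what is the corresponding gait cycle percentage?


pct = (event_time / cycle_time) * 100
pct = (0.6 / 0.867) * 100
ratio = 0.6920
pct = 69.2042


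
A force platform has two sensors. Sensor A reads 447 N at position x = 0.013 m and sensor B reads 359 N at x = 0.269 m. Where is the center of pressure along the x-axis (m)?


COP_x = (F1*x1 + F2*x2) / (F1 + F2)
COP_x = (447*0.013 + 359*0.269) / (447 + 359)
Numerator = 102.3820
Denominator = 806
COP_x = 0.1270


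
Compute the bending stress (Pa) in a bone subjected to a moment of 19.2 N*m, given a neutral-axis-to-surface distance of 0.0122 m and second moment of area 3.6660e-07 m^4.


sigma = M * c / I
sigma = 19.2 * 0.0122 / 3.6660e-07
M * c = 0.2342
sigma = 638952.5368


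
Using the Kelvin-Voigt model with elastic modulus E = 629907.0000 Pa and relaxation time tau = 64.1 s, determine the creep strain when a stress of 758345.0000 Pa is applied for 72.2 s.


epsilon(t) = (sigma/E) * (1 - exp(-t/tau))
sigma/E = 758345.0000 / 629907.0000 = 1.2039
exp(-t/tau) = exp(-72.2 / 64.1) = 0.3242
epsilon = 1.2039 * (1 - 0.3242)
epsilon = 0.8136


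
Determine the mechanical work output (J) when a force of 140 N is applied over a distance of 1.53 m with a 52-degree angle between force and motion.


W = F * d * cos(theta)
theta = 52 deg = 0.9076 rad
cos(theta) = 0.6157
W = 140 * 1.53 * 0.6157
W = 131.8747


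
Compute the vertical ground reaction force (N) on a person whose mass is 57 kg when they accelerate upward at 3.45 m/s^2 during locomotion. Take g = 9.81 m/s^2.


GRF = m * (g + a)
GRF = 57 * (9.81 + 3.45)
GRF = 57 * 13.2600
GRF = 755.8200


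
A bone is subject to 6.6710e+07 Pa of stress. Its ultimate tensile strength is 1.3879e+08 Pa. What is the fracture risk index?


FRI = applied / ultimate
FRI = 6.6710e+07 / 1.3879e+08
FRI = 0.4807


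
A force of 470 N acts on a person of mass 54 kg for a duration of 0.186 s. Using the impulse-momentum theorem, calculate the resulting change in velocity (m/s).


J = F * dt = 470 * 0.186 = 87.4200 N*s
delta_v = J / m
delta_v = 87.4200 / 54
delta_v = 1.6189


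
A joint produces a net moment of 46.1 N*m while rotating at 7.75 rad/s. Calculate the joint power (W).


P = M * omega
P = 46.1 * 7.75
P = 357.2750


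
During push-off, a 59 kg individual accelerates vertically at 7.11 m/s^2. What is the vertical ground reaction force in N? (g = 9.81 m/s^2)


GRF = m * (g + a)
GRF = 59 * (9.81 + 7.11)
GRF = 59 * 16.9200
GRF = 998.2800


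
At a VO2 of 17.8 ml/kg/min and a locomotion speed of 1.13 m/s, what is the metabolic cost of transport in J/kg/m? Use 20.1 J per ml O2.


Power per kg = VO2 * 20.1 / 60
Power per kg = 17.8 * 20.1 / 60 = 5.9630 W/kg
Cost = power_per_kg / speed
Cost = 5.9630 / 1.13
Cost = 5.2770


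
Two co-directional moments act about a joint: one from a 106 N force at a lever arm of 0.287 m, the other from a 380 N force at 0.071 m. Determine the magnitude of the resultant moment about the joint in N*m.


M = F1 * d1 + F2 * d2
M = 106 * 0.287 + 380 * 0.071
M = 30.4220 + 26.9800
M = 57.4020


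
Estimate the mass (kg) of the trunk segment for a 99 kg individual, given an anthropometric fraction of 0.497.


m_segment = body_mass * fraction
m_segment = 99 * 0.497
m_segment = 49.2030


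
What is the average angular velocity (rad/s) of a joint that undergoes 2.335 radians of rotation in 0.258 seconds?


omega = delta_theta / delta_t
omega = 2.335 / 0.258
omega = 9.0504


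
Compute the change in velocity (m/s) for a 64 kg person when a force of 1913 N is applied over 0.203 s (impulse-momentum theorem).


J = F * dt = 1913 * 0.203 = 388.3390 N*s
delta_v = J / m
delta_v = 388.3390 / 64
delta_v = 6.0678


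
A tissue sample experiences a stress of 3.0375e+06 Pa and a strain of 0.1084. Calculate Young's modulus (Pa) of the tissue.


E = stress / strain
E = 3.0375e+06 / 0.1084
E = 2.8021e+07


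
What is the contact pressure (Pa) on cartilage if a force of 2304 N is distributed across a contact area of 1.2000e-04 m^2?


P = F / A
P = 2304 / 1.2000e-04
P = 1.9200e+07


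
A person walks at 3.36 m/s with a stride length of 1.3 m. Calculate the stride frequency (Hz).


f = v / stride_length
f = 3.36 / 1.3
f = 2.5846


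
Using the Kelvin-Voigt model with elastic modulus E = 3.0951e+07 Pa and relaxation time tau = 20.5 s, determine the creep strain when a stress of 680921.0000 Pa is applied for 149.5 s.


epsilon(t) = (sigma/E) * (1 - exp(-t/tau))
sigma/E = 680921.0000 / 3.0951e+07 = 0.0220
exp(-t/tau) = exp(-149.5 / 20.5) = 6.8050e-04
epsilon = 0.0220 * (1 - 6.8050e-04)
epsilon = 0.0220


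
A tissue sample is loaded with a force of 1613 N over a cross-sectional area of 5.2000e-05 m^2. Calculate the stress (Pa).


stress = F / A
stress = 1613 / 5.2000e-05
stress = 3.1019e+07


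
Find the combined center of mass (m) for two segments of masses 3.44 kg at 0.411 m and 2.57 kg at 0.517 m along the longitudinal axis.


COM = (m1*x1 + m2*x2) / (m1 + m2)
COM = (3.44*0.411 + 2.57*0.517) / (3.44 + 2.57)
Numerator = 2.7425
Denominator = 6.0100
COM = 0.4563


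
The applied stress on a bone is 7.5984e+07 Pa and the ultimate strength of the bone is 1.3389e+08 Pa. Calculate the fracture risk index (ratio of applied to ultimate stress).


FRI = applied / ultimate
FRI = 7.5984e+07 / 1.3389e+08
FRI = 0.5675


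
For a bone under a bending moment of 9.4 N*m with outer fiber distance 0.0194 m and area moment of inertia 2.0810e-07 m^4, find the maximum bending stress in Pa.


sigma = M * c / I
sigma = 9.4 * 0.0194 / 2.0810e-07
M * c = 0.1824
sigma = 876309.4666


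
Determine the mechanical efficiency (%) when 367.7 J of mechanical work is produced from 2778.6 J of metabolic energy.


eta = (W_mech / E_meta) * 100
eta = (367.7 / 2778.6) * 100
ratio = 0.1323
eta = 13.2333


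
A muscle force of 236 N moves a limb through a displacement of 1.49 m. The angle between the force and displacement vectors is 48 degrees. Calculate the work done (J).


W = F * d * cos(theta)
theta = 48 deg = 0.8378 rad
cos(theta) = 0.6691
W = 236 * 1.49 * 0.6691
W = 235.2931


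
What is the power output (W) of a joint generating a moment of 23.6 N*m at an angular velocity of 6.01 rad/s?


P = M * omega
P = 23.6 * 6.01
P = 141.8360


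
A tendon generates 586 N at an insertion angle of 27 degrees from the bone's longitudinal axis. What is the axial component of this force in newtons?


F_eff = F_tendon * cos(theta)
theta = 27 deg = 0.4712 rad
cos(theta) = 0.8910
F_eff = 586 * 0.8910
F_eff = 522.1298


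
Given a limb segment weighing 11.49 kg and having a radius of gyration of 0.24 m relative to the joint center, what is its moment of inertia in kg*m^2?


I = m * k^2
I = 11.49 * 0.24^2
k^2 = 0.0576
I = 0.6618


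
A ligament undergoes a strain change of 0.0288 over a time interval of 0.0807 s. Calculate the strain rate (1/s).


strain_rate = delta_strain / delta_t
strain_rate = 0.0288 / 0.0807
strain_rate = 0.3569


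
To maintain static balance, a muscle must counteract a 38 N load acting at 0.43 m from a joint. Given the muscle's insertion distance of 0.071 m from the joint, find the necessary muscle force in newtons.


F_muscle = W * d_load / d_muscle
F_muscle = 38 * 0.43 / 0.071
Numerator = 16.3400
F_muscle = 230.1408


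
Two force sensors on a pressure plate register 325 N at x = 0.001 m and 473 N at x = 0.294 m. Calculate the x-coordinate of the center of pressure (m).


COP_x = (F1*x1 + F2*x2) / (F1 + F2)
COP_x = (325*0.001 + 473*0.294) / (325 + 473)
Numerator = 139.3870
Denominator = 798
COP_x = 0.1747


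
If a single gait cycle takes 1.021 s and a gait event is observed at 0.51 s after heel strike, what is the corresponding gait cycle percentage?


pct = (event_time / cycle_time) * 100
pct = (0.51 / 1.021) * 100
ratio = 0.4995
pct = 49.9510


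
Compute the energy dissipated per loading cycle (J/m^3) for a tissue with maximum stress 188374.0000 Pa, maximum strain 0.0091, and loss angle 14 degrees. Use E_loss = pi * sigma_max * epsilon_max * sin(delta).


E_loss = pi * sigma_max * epsilon_max * sin(delta)
delta = 14 deg = 0.2443 rad
sin(delta) = 0.2419
E_loss = pi * 188374.0000 * 0.0091 * 0.2419
E_loss = 1302.8290


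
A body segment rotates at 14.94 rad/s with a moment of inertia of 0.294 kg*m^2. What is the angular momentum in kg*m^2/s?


L = I * omega
L = 0.294 * 14.94
L = 4.3924


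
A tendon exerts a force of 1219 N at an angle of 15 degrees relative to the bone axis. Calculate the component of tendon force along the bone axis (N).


F_eff = F_tendon * cos(theta)
theta = 15 deg = 0.2618 rad
cos(theta) = 0.9659
F_eff = 1219 * 0.9659
F_eff = 1177.4636


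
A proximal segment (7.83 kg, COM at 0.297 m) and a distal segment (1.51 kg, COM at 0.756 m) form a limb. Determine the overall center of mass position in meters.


COM = (m1*x1 + m2*x2) / (m1 + m2)
COM = (7.83*0.297 + 1.51*0.756) / (7.83 + 1.51)
Numerator = 3.4671
Denominator = 9.3400
COM = 0.3712


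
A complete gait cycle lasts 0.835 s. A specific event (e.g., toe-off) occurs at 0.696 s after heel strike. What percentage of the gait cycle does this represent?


pct = (event_time / cycle_time) * 100
pct = (0.696 / 0.835) * 100
ratio = 0.8335
pct = 83.3533


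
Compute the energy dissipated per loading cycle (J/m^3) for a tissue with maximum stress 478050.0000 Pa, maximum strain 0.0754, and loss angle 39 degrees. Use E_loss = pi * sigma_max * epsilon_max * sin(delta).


E_loss = pi * sigma_max * epsilon_max * sin(delta)
delta = 39 deg = 0.6807 rad
sin(delta) = 0.6293
E_loss = pi * 478050.0000 * 0.0754 * 0.6293
E_loss = 71263.3682


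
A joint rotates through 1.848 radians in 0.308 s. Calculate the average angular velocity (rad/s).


omega = delta_theta / delta_t
omega = 1.848 / 0.308
omega = 6.0000


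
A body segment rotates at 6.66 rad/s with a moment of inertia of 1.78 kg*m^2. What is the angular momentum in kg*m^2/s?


L = I * omega
L = 1.78 * 6.66
L = 11.8548


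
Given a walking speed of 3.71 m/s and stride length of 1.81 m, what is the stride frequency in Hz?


f = v / stride_length
f = 3.71 / 1.81
f = 2.0497


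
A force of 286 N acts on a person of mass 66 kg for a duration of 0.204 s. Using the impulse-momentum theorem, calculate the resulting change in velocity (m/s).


J = F * dt = 286 * 0.204 = 58.3440 N*s
delta_v = J / m
delta_v = 58.3440 / 66
delta_v = 0.8840


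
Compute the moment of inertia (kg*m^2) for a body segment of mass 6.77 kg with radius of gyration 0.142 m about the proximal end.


I = m * k^2
I = 6.77 * 0.142^2
k^2 = 0.0202
I = 0.1365


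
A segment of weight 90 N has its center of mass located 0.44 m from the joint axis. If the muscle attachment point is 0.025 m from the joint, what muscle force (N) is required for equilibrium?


F_muscle = W * d_load / d_muscle
F_muscle = 90 * 0.44 / 0.025
Numerator = 39.6000
F_muscle = 1584.0000


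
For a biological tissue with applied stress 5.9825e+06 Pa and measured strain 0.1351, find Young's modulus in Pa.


E = stress / strain
E = 5.9825e+06 / 0.1351
E = 4.4282e+07


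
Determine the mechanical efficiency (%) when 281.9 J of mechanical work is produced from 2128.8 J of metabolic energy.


eta = (W_mech / E_meta) * 100
eta = (281.9 / 2128.8) * 100
ratio = 0.1324
eta = 13.2422


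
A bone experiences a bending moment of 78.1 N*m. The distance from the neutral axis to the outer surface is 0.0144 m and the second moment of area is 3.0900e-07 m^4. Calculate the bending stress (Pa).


sigma = M * c / I
sigma = 78.1 * 0.0144 / 3.0900e-07
M * c = 1.1246
sigma = 3.6396e+06


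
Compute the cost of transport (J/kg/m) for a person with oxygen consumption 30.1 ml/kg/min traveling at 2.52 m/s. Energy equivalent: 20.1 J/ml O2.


Power per kg = VO2 * 20.1 / 60
Power per kg = 30.1 * 20.1 / 60 = 10.0835 W/kg
Cost = power_per_kg / speed
Cost = 10.0835 / 2.52
Cost = 4.0014


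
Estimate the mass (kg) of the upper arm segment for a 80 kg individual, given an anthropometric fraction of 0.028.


m_segment = body_mass * fraction
m_segment = 80 * 0.028
m_segment = 2.2400


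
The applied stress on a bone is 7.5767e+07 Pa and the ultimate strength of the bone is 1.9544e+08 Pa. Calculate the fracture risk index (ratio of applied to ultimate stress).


FRI = applied / ultimate
FRI = 7.5767e+07 / 1.9544e+08
FRI = 0.3877


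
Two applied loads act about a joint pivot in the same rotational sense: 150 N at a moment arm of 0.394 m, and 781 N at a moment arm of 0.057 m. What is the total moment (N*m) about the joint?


M = F1 * d1 + F2 * d2
M = 150 * 0.394 + 781 * 0.057
M = 59.1000 + 44.5170
M = 103.6170


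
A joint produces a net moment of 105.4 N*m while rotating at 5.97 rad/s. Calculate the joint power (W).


P = M * omega
P = 105.4 * 5.97
P = 629.2380


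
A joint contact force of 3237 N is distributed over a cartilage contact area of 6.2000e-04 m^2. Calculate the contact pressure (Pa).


P = F / A
P = 3237 / 6.2000e-04
P = 5.2210e+06


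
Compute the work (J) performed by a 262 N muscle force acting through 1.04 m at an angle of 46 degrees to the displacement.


W = F * d * cos(theta)
theta = 46 deg = 0.8029 rad
cos(theta) = 0.6947
W = 262 * 1.04 * 0.6947
W = 189.2805


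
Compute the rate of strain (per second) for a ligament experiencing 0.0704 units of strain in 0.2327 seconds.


strain_rate = delta_strain / delta_t
strain_rate = 0.0704 / 0.2327
strain_rate = 0.3025


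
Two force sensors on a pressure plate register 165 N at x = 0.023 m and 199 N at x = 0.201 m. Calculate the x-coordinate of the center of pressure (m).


COP_x = (F1*x1 + F2*x2) / (F1 + F2)
COP_x = (165*0.023 + 199*0.201) / (165 + 199)
Numerator = 43.7940
Denominator = 364
COP_x = 0.1203


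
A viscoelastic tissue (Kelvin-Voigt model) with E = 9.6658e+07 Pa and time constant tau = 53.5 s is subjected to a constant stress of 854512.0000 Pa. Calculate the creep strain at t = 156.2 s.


epsilon(t) = (sigma/E) * (1 - exp(-t/tau))
sigma/E = 854512.0000 / 9.6658e+07 = 0.0088
exp(-t/tau) = exp(-156.2 / 53.5) = 0.0540
epsilon = 0.0088 * (1 - 0.0540)
epsilon = 0.0084


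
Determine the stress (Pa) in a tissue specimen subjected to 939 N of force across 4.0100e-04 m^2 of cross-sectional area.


stress = F / A
stress = 939 / 4.0100e-04
stress = 2.3416e+06


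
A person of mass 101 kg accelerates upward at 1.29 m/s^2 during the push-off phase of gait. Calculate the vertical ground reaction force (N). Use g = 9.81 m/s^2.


GRF = m * (g + a)
GRF = 101 * (9.81 + 1.29)
GRF = 101 * 11.1000
GRF = 1121.1000


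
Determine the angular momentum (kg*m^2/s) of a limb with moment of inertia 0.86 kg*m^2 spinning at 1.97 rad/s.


L = I * omega
L = 0.86 * 1.97
L = 1.6942


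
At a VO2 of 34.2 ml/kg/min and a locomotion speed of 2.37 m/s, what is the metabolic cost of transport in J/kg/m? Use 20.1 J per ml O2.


Power per kg = VO2 * 20.1 / 60
Power per kg = 34.2 * 20.1 / 60 = 11.4570 W/kg
Cost = power_per_kg / speed
Cost = 11.4570 / 2.37
Cost = 4.8342


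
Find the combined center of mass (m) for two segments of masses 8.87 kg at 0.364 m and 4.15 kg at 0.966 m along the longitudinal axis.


COM = (m1*x1 + m2*x2) / (m1 + m2)
COM = (8.87*0.364 + 4.15*0.966) / (8.87 + 4.15)
Numerator = 7.2376
Denominator = 13.0200
COM = 0.5559


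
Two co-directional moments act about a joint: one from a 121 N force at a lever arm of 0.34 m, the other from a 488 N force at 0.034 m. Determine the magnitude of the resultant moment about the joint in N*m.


M = F1 * d1 + F2 * d2
M = 121 * 0.34 + 488 * 0.034
M = 41.1400 + 16.5920
M = 57.7320


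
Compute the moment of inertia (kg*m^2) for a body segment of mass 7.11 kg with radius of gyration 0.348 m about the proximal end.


I = m * k^2
I = 7.11 * 0.348^2
k^2 = 0.1211
I = 0.8610


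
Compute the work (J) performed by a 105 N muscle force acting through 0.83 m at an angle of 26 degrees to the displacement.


W = F * d * cos(theta)
theta = 26 deg = 0.4538 rad
cos(theta) = 0.8988
W = 105 * 0.83 * 0.8988
W = 78.3299


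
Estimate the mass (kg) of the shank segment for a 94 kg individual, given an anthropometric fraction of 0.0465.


m_segment = body_mass * fraction
m_segment = 94 * 0.0465
m_segment = 4.3710


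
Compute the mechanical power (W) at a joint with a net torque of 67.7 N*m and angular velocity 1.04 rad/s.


P = M * omega
P = 67.7 * 1.04
P = 70.4080


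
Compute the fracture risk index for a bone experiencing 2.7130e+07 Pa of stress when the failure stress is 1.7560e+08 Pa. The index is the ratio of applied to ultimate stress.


FRI = applied / ultimate
FRI = 2.7130e+07 / 1.7560e+08
FRI = 0.1545


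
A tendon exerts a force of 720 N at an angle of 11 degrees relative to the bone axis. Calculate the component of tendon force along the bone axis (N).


F_eff = F_tendon * cos(theta)
theta = 11 deg = 0.1920 rad
cos(theta) = 0.9816
F_eff = 720 * 0.9816
F_eff = 706.7716


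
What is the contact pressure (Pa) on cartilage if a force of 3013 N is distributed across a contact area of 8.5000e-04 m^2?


P = F / A
P = 3013 / 8.5000e-04
P = 3.5447e+06


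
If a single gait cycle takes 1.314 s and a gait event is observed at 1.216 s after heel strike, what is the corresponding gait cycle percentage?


pct = (event_time / cycle_time) * 100
pct = (1.216 / 1.314) * 100
ratio = 0.9254
pct = 92.5419


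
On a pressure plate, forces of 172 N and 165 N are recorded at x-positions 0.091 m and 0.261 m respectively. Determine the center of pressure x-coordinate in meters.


COP_x = (F1*x1 + F2*x2) / (F1 + F2)
COP_x = (172*0.091 + 165*0.261) / (172 + 165)
Numerator = 58.7170
Denominator = 337
COP_x = 0.1742


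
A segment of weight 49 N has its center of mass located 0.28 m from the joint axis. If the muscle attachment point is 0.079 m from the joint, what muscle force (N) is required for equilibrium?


F_muscle = W * d_load / d_muscle
F_muscle = 49 * 0.28 / 0.079
Numerator = 13.7200
F_muscle = 173.6709


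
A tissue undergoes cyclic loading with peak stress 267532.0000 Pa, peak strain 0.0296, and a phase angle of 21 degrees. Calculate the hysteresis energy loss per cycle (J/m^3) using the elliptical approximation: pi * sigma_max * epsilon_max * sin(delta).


E_loss = pi * sigma_max * epsilon_max * sin(delta)
delta = 21 deg = 0.3665 rad
sin(delta) = 0.3584
E_loss = pi * 267532.0000 * 0.0296 * 0.3584
E_loss = 8915.5160


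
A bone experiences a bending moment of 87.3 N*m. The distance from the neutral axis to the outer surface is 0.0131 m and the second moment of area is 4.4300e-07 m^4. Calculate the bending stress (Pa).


sigma = M * c / I
sigma = 87.3 * 0.0131 / 4.4300e-07
M * c = 1.1436
sigma = 2.5816e+06


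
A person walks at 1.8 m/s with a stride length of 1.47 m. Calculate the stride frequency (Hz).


f = v / stride_length
f = 1.8 / 1.47
f = 1.2245


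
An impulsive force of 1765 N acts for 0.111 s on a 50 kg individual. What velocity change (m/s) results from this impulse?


J = F * dt = 1765 * 0.111 = 195.9150 N*s
delta_v = J / m
delta_v = 195.9150 / 50
delta_v = 3.9183


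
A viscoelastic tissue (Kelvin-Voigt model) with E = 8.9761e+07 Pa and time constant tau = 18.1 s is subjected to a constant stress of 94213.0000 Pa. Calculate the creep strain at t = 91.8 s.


epsilon(t) = (sigma/E) * (1 - exp(-t/tau))
sigma/E = 94213.0000 / 8.9761e+07 = 0.0010
exp(-t/tau) = exp(-91.8 / 18.1) = 0.0063
epsilon = 0.0010 * (1 - 0.0063)
epsilon = 0.0010


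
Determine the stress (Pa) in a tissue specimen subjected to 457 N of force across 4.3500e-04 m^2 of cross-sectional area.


stress = F / A
stress = 457 / 4.3500e-04
stress = 1.0506e+06


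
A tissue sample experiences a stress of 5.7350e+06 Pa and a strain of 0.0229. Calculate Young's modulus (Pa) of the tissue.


E = stress / strain
E = 5.7350e+06 / 0.0229
E = 2.5044e+08


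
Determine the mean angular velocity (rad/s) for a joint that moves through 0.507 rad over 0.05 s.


omega = delta_theta / delta_t
omega = 0.507 / 0.05
omega = 10.1400


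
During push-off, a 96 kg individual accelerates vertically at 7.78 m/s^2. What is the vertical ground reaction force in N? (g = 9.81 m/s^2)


GRF = m * (g + a)
GRF = 96 * (9.81 + 7.78)
GRF = 96 * 17.5900
GRF = 1688.6400


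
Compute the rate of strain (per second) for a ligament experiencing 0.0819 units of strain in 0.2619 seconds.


strain_rate = delta_strain / delta_t
strain_rate = 0.0819 / 0.2619
strain_rate = 0.3127


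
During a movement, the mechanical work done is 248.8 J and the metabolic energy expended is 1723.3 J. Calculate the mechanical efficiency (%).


eta = (W_mech / E_meta) * 100
eta = (248.8 / 1723.3) * 100
ratio = 0.1444
eta = 14.4374


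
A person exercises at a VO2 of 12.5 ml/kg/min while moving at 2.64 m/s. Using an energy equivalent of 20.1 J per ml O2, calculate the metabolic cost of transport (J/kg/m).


Power per kg = VO2 * 20.1 / 60
Power per kg = 12.5 * 20.1 / 60 = 4.1875 W/kg
Cost = power_per_kg / speed
Cost = 4.1875 / 2.64
Cost = 1.5862


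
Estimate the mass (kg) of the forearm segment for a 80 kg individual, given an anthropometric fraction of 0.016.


m_segment = body_mass * fraction
m_segment = 80 * 0.016
m_segment = 1.2800


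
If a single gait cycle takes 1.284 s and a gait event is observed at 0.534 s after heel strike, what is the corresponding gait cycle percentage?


pct = (event_time / cycle_time) * 100
pct = (0.534 / 1.284) * 100
ratio = 0.4159
pct = 41.5888


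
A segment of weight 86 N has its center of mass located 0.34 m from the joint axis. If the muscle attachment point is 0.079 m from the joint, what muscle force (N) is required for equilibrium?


F_muscle = W * d_load / d_muscle
F_muscle = 86 * 0.34 / 0.079
Numerator = 29.2400
F_muscle = 370.1266


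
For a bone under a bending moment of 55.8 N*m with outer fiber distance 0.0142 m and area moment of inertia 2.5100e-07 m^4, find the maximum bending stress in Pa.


sigma = M * c / I
sigma = 55.8 * 0.0142 / 2.5100e-07
M * c = 0.7924
sigma = 3.1568e+06


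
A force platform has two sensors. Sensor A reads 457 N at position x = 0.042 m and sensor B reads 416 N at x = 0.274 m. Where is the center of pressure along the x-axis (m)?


COP_x = (F1*x1 + F2*x2) / (F1 + F2)
COP_x = (457*0.042 + 416*0.274) / (457 + 416)
Numerator = 133.1780
Denominator = 873
COP_x = 0.1526


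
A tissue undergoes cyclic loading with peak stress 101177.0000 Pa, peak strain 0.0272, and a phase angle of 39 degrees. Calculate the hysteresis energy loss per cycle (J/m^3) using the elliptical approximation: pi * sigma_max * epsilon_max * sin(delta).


E_loss = pi * sigma_max * epsilon_max * sin(delta)
delta = 39 deg = 0.6807 rad
sin(delta) = 0.6293
E_loss = pi * 101177.0000 * 0.0272 * 0.6293
E_loss = 5440.9205


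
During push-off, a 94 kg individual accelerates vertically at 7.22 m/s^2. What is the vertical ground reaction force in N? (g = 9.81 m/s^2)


GRF = m * (g + a)
GRF = 94 * (9.81 + 7.22)
GRF = 94 * 17.0300
GRF = 1600.8200


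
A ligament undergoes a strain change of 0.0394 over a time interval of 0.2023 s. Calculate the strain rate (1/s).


strain_rate = delta_strain / delta_t
strain_rate = 0.0394 / 0.2023
strain_rate = 0.1948


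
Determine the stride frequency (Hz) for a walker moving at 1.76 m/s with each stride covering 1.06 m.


f = v / stride_length
f = 1.76 / 1.06
f = 1.6604


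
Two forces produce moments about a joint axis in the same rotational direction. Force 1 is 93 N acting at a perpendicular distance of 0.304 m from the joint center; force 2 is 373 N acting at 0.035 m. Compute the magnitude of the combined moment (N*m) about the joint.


M = F1 * d1 + F2 * d2
M = 93 * 0.304 + 373 * 0.035
M = 28.2720 + 13.0550
M = 41.3270


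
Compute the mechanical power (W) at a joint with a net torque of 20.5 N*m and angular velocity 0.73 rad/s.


P = M * omega
P = 20.5 * 0.73
P = 14.9650


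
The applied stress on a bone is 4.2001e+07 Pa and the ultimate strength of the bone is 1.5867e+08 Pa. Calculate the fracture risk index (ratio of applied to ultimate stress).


FRI = applied / ultimate
FRI = 4.2001e+07 / 1.5867e+08
FRI = 0.2647


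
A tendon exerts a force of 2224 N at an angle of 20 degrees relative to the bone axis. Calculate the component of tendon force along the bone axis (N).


F_eff = F_tendon * cos(theta)
theta = 20 deg = 0.3491 rad
cos(theta) = 0.9397
F_eff = 2224 * 0.9397
F_eff = 2089.8764


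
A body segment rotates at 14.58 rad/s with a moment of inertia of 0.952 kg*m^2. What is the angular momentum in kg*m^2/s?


L = I * omega
L = 0.952 * 14.58
L = 13.8802


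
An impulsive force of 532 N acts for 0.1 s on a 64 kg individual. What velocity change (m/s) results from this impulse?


J = F * dt = 532 * 0.1 = 53.2000 N*s
delta_v = J / m
delta_v = 53.2000 / 64
delta_v = 0.8313


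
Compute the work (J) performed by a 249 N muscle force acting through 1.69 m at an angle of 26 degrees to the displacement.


W = F * d * cos(theta)
theta = 26 deg = 0.4538 rad
cos(theta) = 0.8988
W = 249 * 1.69 * 0.8988
W = 378.2215


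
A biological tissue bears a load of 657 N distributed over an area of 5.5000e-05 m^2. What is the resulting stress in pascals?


stress = F / A
stress = 657 / 5.5000e-05
stress = 1.1945e+07


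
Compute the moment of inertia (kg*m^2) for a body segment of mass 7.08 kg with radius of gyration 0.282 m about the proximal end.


I = m * k^2
I = 7.08 * 0.282^2
k^2 = 0.0795
I = 0.5630


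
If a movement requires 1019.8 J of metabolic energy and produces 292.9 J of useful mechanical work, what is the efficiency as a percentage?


eta = (W_mech / E_meta) * 100
eta = (292.9 / 1019.8) * 100
ratio = 0.2872
eta = 28.7213


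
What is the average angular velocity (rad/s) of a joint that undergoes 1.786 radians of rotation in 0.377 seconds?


omega = delta_theta / delta_t
omega = 1.786 / 0.377
omega = 4.7374


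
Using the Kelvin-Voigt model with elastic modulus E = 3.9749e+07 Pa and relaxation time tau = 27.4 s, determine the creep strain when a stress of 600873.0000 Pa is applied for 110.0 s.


epsilon(t) = (sigma/E) * (1 - exp(-t/tau))
sigma/E = 600873.0000 / 3.9749e+07 = 0.0151
exp(-t/tau) = exp(-110.0 / 27.4) = 0.0181
epsilon = 0.0151 * (1 - 0.0181)
epsilon = 0.0148


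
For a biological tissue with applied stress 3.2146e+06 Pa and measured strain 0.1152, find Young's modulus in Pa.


E = stress / strain
E = 3.2146e+06 / 0.1152
E = 2.7905e+07


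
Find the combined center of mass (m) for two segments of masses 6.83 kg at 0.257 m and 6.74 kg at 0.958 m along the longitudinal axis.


COM = (m1*x1 + m2*x2) / (m1 + m2)
COM = (6.83*0.257 + 6.74*0.958) / (6.83 + 6.74)
Numerator = 8.2122
Denominator = 13.5700
COM = 0.6052


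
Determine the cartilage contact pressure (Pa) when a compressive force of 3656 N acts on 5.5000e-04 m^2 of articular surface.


P = F / A
P = 3656 / 5.5000e-04
P = 6.6473e+06


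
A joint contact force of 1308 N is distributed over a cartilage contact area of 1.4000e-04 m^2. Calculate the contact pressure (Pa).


P = F / A
P = 1308 / 1.4000e-04
P = 9.3429e+06


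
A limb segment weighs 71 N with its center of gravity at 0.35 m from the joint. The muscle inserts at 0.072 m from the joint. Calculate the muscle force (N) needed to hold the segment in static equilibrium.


F_muscle = W * d_load / d_muscle
F_muscle = 71 * 0.35 / 0.072
Numerator = 24.8500
F_muscle = 345.1389


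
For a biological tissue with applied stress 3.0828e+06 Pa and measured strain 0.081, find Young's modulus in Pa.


E = stress / strain
E = 3.0828e+06 / 0.081
E = 3.8059e+07


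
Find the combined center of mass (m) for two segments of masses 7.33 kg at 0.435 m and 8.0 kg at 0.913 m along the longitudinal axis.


COM = (m1*x1 + m2*x2) / (m1 + m2)
COM = (7.33*0.435 + 8.0*0.913) / (7.33 + 8.0)
Numerator = 10.4926
Denominator = 15.3300
COM = 0.6844


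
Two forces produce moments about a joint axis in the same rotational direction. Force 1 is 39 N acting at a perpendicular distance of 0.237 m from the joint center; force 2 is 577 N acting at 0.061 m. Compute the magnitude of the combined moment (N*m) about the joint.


M = F1 * d1 + F2 * d2
M = 39 * 0.237 + 577 * 0.061
M = 9.2430 + 35.1970
M = 44.4400


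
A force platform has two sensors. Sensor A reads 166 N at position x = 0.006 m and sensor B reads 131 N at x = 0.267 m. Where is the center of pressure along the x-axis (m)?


COP_x = (F1*x1 + F2*x2) / (F1 + F2)
COP_x = (166*0.006 + 131*0.267) / (166 + 131)
Numerator = 35.9730
Denominator = 297
COP_x = 0.1211


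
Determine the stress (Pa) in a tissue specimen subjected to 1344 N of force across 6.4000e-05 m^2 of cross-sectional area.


stress = F / A
stress = 1344 / 6.4000e-05
stress = 2.1000e+07


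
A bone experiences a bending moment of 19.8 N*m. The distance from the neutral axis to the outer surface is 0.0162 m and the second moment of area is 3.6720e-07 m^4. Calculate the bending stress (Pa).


sigma = M * c / I
sigma = 19.8 * 0.0162 / 3.6720e-07
M * c = 0.3208
sigma = 873529.4118


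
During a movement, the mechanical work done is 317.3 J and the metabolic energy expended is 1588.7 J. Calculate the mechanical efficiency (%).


eta = (W_mech / E_meta) * 100
eta = (317.3 / 1588.7) * 100
ratio = 0.1997
eta = 19.9723


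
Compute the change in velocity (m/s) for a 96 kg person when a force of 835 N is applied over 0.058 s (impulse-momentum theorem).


J = F * dt = 835 * 0.058 = 48.4300 N*s
delta_v = J / m
delta_v = 48.4300 / 96
delta_v = 0.5045


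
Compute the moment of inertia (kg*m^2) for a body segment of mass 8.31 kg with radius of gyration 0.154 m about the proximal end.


I = m * k^2
I = 8.31 * 0.154^2
k^2 = 0.0237
I = 0.1971


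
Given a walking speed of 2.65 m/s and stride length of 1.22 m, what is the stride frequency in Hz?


f = v / stride_length
f = 2.65 / 1.22
f = 2.1721


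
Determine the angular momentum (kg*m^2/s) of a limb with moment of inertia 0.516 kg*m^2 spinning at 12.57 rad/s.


L = I * omega
L = 0.516 * 12.57
L = 6.4861


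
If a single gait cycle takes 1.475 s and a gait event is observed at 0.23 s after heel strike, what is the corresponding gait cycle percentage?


pct = (event_time / cycle_time) * 100
pct = (0.23 / 1.475) * 100
ratio = 0.1559
pct = 15.5932


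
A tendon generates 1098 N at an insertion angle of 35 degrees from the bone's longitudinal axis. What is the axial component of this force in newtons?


F_eff = F_tendon * cos(theta)
theta = 35 deg = 0.6109 rad
cos(theta) = 0.8192
F_eff = 1098 * 0.8192
F_eff = 899.4289


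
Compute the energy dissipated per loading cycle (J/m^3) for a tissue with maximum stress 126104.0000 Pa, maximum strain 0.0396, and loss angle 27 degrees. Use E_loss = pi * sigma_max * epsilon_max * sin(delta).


E_loss = pi * sigma_max * epsilon_max * sin(delta)
delta = 27 deg = 0.4712 rad
sin(delta) = 0.4540
E_loss = pi * 126104.0000 * 0.0396 * 0.4540
E_loss = 7122.3069


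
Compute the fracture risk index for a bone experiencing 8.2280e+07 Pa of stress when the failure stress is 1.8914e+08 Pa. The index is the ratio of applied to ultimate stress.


FRI = applied / ultimate
FRI = 8.2280e+07 / 1.8914e+08
FRI = 0.4350


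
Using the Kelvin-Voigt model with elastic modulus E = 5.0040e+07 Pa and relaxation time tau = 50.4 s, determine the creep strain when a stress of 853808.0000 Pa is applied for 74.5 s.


epsilon(t) = (sigma/E) * (1 - exp(-t/tau))
sigma/E = 853808.0000 / 5.0040e+07 = 0.0171
exp(-t/tau) = exp(-74.5 / 50.4) = 0.2281
epsilon = 0.0171 * (1 - 0.2281)
epsilon = 0.0132
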